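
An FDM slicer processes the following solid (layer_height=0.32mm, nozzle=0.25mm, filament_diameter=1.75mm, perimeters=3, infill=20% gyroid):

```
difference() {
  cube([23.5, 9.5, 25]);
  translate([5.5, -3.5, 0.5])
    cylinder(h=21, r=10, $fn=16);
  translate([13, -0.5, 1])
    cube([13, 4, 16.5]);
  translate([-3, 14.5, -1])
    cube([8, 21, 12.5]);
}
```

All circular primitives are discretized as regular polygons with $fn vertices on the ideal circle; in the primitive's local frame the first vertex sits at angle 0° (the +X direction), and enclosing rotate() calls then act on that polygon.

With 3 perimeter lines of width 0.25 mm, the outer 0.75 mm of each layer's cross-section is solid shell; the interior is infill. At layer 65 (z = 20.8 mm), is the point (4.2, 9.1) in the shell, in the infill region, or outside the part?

shell

At z = 20.8 mm: the cube (footprint 23.5×9.5) is included at this height; the r=10 cylinder at (5.5, -3.5) gives a regular 16-gon of circumradius 10 (constant along its height); the cube at (13, -0.5) is not intersected at this z (z outside [1, 17.5]); the cube at (-3, 14.5) does not reach this height (z outside [-1, 11.5]); After the difference (first − rest): starting from the 23.5×9.5 cube, the r=10 cylinder at (5.5, -3.5) partially overlaps it — only the 74.84 mm² overlap (of its 306.15 mm²) is removed, clipping the outline — 1 connected region. Overall, the cross-section is a single solid region. The nearest boundary edge runs (0.00, 9.50)→(23.50, 9.50); distance from the point to it = 0.40 mm. The point is inside the cross-section, 0.40 mm from the nearest boundary — within the 0.75 mm shell band (3 × 0.25).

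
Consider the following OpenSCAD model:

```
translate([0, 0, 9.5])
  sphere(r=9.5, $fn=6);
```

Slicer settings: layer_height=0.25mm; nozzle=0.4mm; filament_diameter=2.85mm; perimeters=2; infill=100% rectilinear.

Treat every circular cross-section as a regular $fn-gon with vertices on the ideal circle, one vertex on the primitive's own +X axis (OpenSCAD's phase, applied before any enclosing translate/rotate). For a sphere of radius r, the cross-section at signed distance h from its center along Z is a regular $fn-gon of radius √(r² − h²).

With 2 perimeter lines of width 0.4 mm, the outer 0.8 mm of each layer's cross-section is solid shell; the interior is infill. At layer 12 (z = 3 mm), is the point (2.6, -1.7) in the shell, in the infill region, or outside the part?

At z = 3 mm: the sphere: section is a regular 6-gon, circumradius = √(r²−h²) = √(9.5²−6.5²) = 6.928. Overall, the cross-section is a single solid region. The nearest boundary edge runs (3.46, -6.00)→(6.93, 0.00); distance from the point to it = 2.90 mm. The point is inside the cross-section and 2.90 mm from the nearest boundary — more than the 0.8 mm shell width (2 × 0.4), so it's in the infill interior.

infill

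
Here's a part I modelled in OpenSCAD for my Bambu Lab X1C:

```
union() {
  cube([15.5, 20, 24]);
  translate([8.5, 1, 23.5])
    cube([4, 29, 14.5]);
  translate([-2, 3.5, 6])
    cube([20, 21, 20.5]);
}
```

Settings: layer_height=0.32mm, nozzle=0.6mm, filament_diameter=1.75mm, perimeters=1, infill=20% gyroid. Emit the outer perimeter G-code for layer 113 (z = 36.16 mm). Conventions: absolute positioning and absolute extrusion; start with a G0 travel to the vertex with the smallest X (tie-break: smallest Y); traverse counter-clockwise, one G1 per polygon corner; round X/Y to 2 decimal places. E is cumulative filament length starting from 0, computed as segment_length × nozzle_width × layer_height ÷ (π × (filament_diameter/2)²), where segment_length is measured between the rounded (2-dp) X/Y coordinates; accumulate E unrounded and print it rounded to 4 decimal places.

At z = 36.16 mm: the cube is absent (z outside [0, 24]); the cube at (8.5, 1) is present — its section is the full 4×29 rectangle; the cube at (-2, 3.5) is not intersected at this z (z outside [6, 26.5]); Merging all regions: only the 4×29 cube at (8.5, 1) is present, so the union is just that shape — 1 connected region. The outline is a single polygon with 4 vertices. Extrusion per mm of travel: 0.6 × 0.32 / (π × 0.875²) = 0.079824. Accumulating E over each segment gives final E = 5.2684.

G0 X8.50 Y1.00 Z36.16
G1 X12.50 Y1.00 E0.3193
G1 X12.50 Y30.00 E2.6342
G1 X8.50 Y30.00 E2.9535
G1 X8.50 Y1.00 E5.2684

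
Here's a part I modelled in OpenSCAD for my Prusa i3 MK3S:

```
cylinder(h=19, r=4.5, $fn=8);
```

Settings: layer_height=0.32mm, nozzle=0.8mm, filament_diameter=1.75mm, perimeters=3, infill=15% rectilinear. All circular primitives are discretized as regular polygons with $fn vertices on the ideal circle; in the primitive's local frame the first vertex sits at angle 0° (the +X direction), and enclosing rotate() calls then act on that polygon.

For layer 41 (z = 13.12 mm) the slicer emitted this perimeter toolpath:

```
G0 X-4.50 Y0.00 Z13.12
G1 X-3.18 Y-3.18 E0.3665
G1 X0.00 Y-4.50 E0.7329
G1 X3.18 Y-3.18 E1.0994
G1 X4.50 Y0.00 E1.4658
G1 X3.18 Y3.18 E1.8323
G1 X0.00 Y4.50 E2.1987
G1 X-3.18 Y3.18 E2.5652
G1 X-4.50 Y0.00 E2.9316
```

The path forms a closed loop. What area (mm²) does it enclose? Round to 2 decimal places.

Apply the shoelace formula to the sequence of (X, Y) vertices; enclosed area = 57.24 mm².

57.24 mm²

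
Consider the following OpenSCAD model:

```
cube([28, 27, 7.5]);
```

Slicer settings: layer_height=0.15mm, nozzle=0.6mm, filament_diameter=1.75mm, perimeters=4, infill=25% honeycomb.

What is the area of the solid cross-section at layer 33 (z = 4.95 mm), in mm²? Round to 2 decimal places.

756.00 mm²

At z = 4.95 mm: the 28×27 cube contributes its full rectangle (area 756.00 mm²). Overall, the cross-section is a single solid region. Net area = 756.00 mm².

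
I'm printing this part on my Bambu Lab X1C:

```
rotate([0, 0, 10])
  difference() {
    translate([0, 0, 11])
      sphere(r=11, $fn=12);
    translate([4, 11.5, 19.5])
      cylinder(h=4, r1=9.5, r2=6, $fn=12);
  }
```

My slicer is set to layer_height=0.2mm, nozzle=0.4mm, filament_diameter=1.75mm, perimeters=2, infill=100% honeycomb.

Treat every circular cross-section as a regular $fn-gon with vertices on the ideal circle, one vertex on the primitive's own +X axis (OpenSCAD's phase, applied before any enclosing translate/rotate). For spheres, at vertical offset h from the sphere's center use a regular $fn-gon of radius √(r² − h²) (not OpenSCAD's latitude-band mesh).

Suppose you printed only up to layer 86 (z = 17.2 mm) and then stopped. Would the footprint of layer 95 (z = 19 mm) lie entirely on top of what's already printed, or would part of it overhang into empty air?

entirely on top

Compare the two slices. At z = 17.2: the sphere: section is a regular 12-gon, circumradius = √(r²−h²) = √(11²−6.2²) = 9.086 (area = (12/2)·9.086²·sin(360°/12) = 247.68 mm²); the cone at (4, 11.5) is not intersected at this z (z outside [19.5, 23.5]); Subtracting the remaining from the first: none of the subtracted shapes is present at this height, so the r=11 sphere is unchanged — area = 247.68 mm²; (rotated 10° about Z; rotation is an isometry so areas/perimeters/island counts are preserved). At z = 19: the r=11 sphere slices to a regular 12-gon of circumradius 7.550 (√(r²−h²) with h=8 from center) (area = (12/2)·7.550²·sin(360°/12) = 171.00 mm²); the cone at (4, 11.5) is absent (z outside [19.5, 23.5]); Subtracting the remaining from the first: none of the subtracted shapes is present at this height, so the r=11 sphere is unchanged — area = 171.00 mm²; (whole slice rotated 10° about Z — lengths, areas and connectivity unchanged). Checking containment: the cross-section at z = 19 is a subset of the cross-section at z = 17.2.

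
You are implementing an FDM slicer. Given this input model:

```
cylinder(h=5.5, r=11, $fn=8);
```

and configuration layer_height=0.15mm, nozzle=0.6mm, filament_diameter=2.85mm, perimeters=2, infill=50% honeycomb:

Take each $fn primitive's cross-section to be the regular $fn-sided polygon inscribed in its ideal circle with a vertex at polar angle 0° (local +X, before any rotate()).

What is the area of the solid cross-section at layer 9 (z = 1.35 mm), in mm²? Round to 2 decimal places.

342.24 mm²

At z = 1.35 mm: the r=11 cylinder gives a regular 8-gon of circumradius 11 (constant along its height) (area = (8/2)·11.000²·sin(360°/8) = 342.24 mm²). Overall, the cross-section is a single solid region. Net area = 342.24 mm².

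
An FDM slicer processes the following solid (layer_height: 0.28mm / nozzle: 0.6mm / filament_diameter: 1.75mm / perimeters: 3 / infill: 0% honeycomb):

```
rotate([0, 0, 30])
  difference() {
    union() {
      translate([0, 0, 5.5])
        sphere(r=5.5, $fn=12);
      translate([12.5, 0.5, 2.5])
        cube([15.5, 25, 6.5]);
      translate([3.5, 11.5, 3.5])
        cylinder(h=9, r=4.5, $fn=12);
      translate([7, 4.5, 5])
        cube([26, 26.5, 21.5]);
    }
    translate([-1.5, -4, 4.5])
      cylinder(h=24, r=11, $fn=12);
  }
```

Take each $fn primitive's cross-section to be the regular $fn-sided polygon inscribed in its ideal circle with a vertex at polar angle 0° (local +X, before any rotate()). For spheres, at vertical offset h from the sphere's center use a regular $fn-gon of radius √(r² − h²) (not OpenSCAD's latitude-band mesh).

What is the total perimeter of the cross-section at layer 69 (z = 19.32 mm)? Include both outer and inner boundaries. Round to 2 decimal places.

105.00 mm

At z = 19.32 mm: the sphere is not intersected at this z (|z−center|=13.820 > r=5.5); the cube at (12.5, 0.5) is not intersected at this z (z outside [2.5, 9]); the cylinder at (3.5, 11.5) is absent (z outside [3.5, 12.5]); the 26×26.5 cube at (7, 4.5) contributes its full rectangle (perimeter 105.00 mm); Combining (union): only the 26×26.5 cube at (7, 4.5) is present, so the union is just that shape — boundary = 105.00 mm; the r=11 cylinder at (-1.5, -4) contributes a regular 12-gon of circumradius 11 (perimeter = 2·12·11.000·sin(180°/12) = 68.33 mm); After the difference (first − rest): starting from that combined region, the r=11 cylinder at (-1.5, -4) misses the remaining region (no effect) — boundary = 105.00 mm; (rotated 30° about Z; rotation is an isometry so areas/perimeters/island counts are preserved). Overall, the cross-section is a single solid region. Total boundary length (outer) = 105.00 mm.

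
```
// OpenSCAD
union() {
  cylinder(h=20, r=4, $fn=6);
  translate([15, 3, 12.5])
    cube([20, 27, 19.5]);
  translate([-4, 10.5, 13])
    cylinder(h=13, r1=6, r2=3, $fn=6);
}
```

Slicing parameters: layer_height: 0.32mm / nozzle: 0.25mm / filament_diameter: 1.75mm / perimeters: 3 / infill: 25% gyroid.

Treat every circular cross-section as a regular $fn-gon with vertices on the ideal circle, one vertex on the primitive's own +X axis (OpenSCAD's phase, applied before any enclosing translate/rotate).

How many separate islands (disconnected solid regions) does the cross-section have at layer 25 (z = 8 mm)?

1

At z = 8 mm: the r=4 cylinder gives a regular 6-gon of circumradius 4 (constant along its height); the cube at (15, 3) does not reach this height (z outside [12.5, 32]); the cone at (-4, 10.5) is absent (z outside [13, 26]); Combining (union): only the r=4 cylinder is present, so the union is just that shape — 1 connected region. Overall, the cross-section is a single solid region. Island count = 1.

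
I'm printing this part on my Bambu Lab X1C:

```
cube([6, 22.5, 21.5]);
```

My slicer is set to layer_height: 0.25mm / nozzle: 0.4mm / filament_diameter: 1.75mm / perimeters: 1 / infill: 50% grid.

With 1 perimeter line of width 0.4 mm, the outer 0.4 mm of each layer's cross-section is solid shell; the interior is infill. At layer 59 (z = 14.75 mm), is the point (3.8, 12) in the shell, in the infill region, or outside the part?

infill

At z = 14.75 mm: the cube (footprint 6×22.5) is included at this height. Overall, the cross-section is a single solid region. The nearest boundary edge runs (6.00, 0.00)→(6.00, 22.50); distance from the point to it = 2.20 mm. The point is inside the cross-section and 2.20 mm from the nearest boundary — more than the 0.4 mm shell width (1 × 0.4), so it's in the infill interior.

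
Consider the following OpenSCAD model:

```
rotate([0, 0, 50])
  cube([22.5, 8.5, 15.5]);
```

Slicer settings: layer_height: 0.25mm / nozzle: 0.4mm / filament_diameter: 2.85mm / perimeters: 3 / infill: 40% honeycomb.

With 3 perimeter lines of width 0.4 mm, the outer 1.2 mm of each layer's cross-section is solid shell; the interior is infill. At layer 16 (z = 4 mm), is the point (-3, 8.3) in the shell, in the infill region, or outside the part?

At z = 4 mm: the cube (footprint 22.5×8.5) is included at this height; (rotated 50° about Z; rotation is an isometry so areas/perimeters/island counts are preserved). Overall, the cross-section is a single solid region. Undo the 50° rotation: the query point maps to (4.430, 7.633) in the un-rotated model frame. The nearest boundary edge runs (22.50, 8.50)→(0.00, 8.50); distance from the point to it = 0.87 mm. The point is inside the cross-section, 0.87 mm from the nearest boundary — within the 1.2 mm shell band (3 × 0.4).

shell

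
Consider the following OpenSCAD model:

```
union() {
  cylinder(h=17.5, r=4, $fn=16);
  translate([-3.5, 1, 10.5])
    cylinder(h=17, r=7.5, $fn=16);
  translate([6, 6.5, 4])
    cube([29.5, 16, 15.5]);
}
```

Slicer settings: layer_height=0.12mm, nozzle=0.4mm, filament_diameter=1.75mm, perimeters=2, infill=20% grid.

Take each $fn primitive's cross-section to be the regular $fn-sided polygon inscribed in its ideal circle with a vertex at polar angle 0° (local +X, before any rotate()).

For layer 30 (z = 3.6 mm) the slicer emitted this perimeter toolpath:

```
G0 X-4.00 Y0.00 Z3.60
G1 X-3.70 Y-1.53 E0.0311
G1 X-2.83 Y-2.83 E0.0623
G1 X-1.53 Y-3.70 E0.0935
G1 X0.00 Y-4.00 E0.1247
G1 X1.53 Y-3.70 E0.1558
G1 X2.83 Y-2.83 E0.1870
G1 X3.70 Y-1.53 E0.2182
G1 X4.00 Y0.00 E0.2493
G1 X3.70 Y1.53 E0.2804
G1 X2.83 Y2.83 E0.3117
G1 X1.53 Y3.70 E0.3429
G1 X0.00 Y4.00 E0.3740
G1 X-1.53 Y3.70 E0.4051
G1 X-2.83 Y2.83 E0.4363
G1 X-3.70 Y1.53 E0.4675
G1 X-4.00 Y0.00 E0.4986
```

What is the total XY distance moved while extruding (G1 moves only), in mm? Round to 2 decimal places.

Sum the Euclidean lengths of each G1 segment: total = 24.99 mm.

24.99 mm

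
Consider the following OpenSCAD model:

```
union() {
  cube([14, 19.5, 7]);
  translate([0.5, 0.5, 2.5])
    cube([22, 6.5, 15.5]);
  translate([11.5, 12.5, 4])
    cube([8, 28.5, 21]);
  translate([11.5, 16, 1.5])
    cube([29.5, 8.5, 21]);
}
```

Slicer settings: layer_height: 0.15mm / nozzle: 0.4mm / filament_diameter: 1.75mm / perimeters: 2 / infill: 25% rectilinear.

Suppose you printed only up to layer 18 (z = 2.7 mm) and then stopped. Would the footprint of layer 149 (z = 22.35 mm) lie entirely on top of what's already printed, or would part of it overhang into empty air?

Compare the two slices. At z = 2.7: the cube (footprint 14×19.5) is included at this height (area 273.00 mm²); the cube at (0.5, 0.5) (footprint 22×6.5) is included at this height (area 143.00 mm²); the cube at (11.5, 12.5) does not reach this height (z outside [4, 25]); the cube at (11.5, 16) (footprint 29.5×8.5) is included at this height (area 250.75 mm²); Taking the union: the regions partially overlap — summed areas 666.75 mm² minus the doubly-counted overlap 96.50 mm² gives 570.25 mm² — area = 570.25 mm². At z = 22.35: the cube is absent (z outside [0, 7]); the cube at (0.5, 0.5) is not intersected at this z (z outside [2.5, 18]); the 8×28.5 cube at (11.5, 12.5) contributes its full rectangle (area 228.00 mm²); the cube at (11.5, 16) (footprint 29.5×8.5) is included at this height (area 250.75 mm²); Merging all regions: the regions partially overlap — summed areas 478.75 mm² minus the doubly-counted overlap 68.00 mm² gives 410.75 mm² — area = 410.75 mm². Checking containment: at z = 22.35 the cross-section extends beyond the z = 2.7 cross-section by about 151.25 mm².

part overhangs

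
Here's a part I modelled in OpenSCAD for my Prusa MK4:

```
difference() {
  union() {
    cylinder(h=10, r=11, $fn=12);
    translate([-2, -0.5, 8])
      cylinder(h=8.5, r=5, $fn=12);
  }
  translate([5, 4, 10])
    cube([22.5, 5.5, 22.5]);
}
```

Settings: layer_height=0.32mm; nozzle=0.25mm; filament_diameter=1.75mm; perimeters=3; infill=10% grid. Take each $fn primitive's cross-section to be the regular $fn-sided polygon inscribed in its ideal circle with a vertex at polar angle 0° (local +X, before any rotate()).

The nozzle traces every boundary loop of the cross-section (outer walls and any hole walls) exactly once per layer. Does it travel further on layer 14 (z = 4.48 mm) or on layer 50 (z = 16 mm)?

Layer 14 (z = 4.48): the cylinder: section is a regular 12-gon, circumradius r=11 (perimeter = 2·12·11.000·sin(180°/12) = 68.33 mm); the cylinder at (-2, -0.5) does not reach this height (z outside [8, 16.5]); Taking the union: only the r=11 cylinder is present, so the union is just that shape — boundary = 68.33 mm; the cube at (5, 4) is absent (z outside [10, 32.5]); After the difference (first − rest): none of the subtracted shapes is present at this height, so the result so far is unchanged — boundary = 68.33 mm. So its perimeter = 68.33 mm. Layer 50 (z = 16): the cylinder does not reach this height (z outside [0, 10]); the cylinder at (-2, -0.5): section is a regular 12-gon, circumradius r=5 (perimeter = 2·12·5.000·sin(180°/12) = 31.06 mm); Combining (union): only the r=5 cylinder at (-2, -0.5) is present, so the union is just that shape — boundary = 31.06 mm; the 22.5×5.5 cube at (5, 4) contributes its full rectangle (perimeter 56.00 mm); Subtracting the remaining from the first: starting from that combined region, the 22.5×5.5 cube at (5, 4) misses the remaining region (no effect) — boundary = 31.06 mm. So its perimeter = 31.06 mm. Layer 14 is larger (68.33 vs 31.06 mm).

layer 14 (z = 4.48 mm)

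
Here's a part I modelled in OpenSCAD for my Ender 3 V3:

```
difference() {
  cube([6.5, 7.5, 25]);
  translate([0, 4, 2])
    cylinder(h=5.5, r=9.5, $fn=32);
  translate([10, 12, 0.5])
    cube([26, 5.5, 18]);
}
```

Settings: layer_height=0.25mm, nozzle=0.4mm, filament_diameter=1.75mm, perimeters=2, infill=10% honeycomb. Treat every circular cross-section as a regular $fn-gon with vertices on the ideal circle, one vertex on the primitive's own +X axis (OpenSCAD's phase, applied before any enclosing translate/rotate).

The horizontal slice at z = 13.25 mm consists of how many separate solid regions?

1

At z = 13.25 mm: the cube is present — its section is the full 6.5×7.5 rectangle; the cylinder at (0, 4) is not intersected at this z (z outside [2, 7.5]); the cube at (10, 12) (footprint 26×5.5) is included at this height; Taking the first minus the rest: starting from the 6.5×7.5 cube, the 26×5.5 cube at (10, 12) misses the remaining region (no effect) — 1 connected region. The result has 1 disconnected region.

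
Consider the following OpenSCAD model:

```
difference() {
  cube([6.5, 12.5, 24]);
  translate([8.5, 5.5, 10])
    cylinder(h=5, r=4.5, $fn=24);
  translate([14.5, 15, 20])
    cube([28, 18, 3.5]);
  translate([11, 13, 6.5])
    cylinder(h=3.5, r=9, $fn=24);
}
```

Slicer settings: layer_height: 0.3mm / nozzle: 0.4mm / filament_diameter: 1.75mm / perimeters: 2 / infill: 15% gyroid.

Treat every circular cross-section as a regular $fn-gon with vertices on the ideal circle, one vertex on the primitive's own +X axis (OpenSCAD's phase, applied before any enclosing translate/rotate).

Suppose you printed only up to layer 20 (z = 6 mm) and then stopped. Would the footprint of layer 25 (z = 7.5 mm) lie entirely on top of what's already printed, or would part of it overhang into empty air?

Compare the two slices. At z = 6: the cube is present — its section is the full 6.5×12.5 rectangle (area 81.25 mm²); the cylinder at (8.5, 5.5) is not intersected at this z (z outside [10, 15]); the cube at (14.5, 15) is not intersected at this z (z outside [20, 23.5]); the cylinder at (11, 13) is absent (z outside [6.5, 10]); Taking the first minus the rest: none of the subtracted shapes is present at this height, so the 6.5×12.5 cube is unchanged — area = 81.25 mm². At z = 7.5: the 6.5×12.5 cube contributes its full rectangle (area 81.25 mm²); the cylinder at (8.5, 5.5) does not reach this height (z outside [10, 15]); the cube at (14.5, 15) does not reach this height (z outside [20, 23.5]); the r=9 cylinder at (11, 13) gives a regular 24-gon of circumradius 9 (constant along its height) (area = (24/2)·9.000²·sin(360°/24) = 251.57 mm²); Taking the first minus the rest: starting from the 6.5×12.5 cube (81.25 mm²), the r=9 cylinder at (11, 13) partially overlaps it — only the 22.16 mm² overlap (of its 251.57 mm²) is removed, clipping the outline — area = 59.09 mm². Checking containment: the cross-section at z = 7.5 is a subset of the cross-section at z = 6.

entirely on top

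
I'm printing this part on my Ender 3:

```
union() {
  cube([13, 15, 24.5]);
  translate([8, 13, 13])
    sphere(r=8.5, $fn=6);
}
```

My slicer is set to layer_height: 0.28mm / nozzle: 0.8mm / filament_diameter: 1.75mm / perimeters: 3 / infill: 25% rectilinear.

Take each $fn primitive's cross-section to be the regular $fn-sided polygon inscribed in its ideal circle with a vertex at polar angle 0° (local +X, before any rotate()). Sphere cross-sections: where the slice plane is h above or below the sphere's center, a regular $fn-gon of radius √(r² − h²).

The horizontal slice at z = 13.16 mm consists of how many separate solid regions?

At z = 13.16 mm: the cube (footprint 13×15) is included at this height; the sphere at (8, 13): section is a regular 6-gon, circumradius = √(r²−h²) = √(8.5²−0.16²) = 8.498; Combining (union): the regions partially overlap (shared area 108.63 mm²), so overlapping operands fuse into one piece — 1 connected region. The result has 1 disconnected region.

1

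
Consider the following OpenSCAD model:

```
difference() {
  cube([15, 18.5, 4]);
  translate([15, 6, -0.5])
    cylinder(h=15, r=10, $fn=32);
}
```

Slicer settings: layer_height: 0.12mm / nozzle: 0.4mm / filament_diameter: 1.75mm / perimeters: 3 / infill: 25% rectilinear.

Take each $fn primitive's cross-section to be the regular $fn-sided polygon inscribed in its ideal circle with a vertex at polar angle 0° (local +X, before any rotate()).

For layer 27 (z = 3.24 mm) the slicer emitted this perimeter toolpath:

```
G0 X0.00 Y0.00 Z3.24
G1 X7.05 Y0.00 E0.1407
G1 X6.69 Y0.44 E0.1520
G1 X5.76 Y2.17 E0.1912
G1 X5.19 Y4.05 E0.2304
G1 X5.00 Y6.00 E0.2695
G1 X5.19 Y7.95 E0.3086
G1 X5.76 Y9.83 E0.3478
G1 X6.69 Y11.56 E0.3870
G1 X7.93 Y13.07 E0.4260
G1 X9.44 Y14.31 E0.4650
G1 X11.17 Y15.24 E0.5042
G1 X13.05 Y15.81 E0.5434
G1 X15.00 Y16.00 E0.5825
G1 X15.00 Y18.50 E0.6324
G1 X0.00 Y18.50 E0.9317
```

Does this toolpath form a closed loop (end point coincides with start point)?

no

Start point (G0): (0.00, 0.00). End point (last G1): the path does not return to the start — open.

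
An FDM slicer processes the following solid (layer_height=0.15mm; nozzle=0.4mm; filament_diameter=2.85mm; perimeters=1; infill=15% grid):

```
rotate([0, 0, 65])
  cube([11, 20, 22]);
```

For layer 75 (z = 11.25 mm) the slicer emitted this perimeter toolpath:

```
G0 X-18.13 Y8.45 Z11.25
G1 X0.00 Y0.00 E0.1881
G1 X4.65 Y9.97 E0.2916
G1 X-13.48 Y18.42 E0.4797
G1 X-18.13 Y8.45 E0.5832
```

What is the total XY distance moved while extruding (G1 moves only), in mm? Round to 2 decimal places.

Sum the Euclidean lengths of each G1 segment: total = 62.01 mm.

62.01 mm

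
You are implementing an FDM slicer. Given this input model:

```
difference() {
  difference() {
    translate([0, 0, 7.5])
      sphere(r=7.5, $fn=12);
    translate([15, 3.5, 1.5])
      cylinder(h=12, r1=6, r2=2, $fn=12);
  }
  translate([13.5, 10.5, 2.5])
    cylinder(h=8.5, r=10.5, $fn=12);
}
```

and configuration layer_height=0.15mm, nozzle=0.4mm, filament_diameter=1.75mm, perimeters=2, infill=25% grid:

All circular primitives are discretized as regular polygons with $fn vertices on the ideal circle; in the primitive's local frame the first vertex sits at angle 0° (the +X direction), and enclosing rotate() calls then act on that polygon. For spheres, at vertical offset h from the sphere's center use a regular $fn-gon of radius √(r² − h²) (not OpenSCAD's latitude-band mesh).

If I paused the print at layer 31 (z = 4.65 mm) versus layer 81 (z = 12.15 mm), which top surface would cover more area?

Layer 31 (z = 4.65): the r=7.5 sphere contributes a regular 12-gon of circumradius √(7.5²−2.85²) = 6.937 (area = (12/2)·6.937²·sin(360°/12) = 144.38 mm²); the cone at (15, 3.5) contributes a regular 12-gon of circumradius 4.950 (interpolated between r1=6 and r2=2 at t=0.263) (area = (12/2)·4.950²·sin(360°/12) = 73.51 mm²); After the difference (first − rest): starting from the r=7.5 sphere (144.38 mm²), the cone at (15, 3.5) misses the remaining region (no effect) — area = 144.38 mm²; the r=10.5 cylinder at (13.5, 10.5) contributes a regular 12-gon of circumradius 10.5 (area = (12/2)·10.500²·sin(360°/12) = 330.75 mm²); Subtracting the remaining from the first: starting from that combined region (144.38 mm²), the r=10.5 cylinder at (13.5, 10.5) misses the remaining region (no effect) — area = 144.38 mm². So its area = 144.38 mm². Layer 81 (z = 12.15): the r=7.5 sphere contributes a regular 12-gon of circumradius √(7.5²−4.65²) = 5.885 (area = (12/2)·5.885²·sin(360°/12) = 103.88 mm²); the cone at (15, 3.5) contributes a regular 12-gon of circumradius 2.450 (interpolated between r1=6 and r2=2 at t=0.888) (area = (12/2)·2.450²·sin(360°/12) = 18.01 mm²); Subtracting the remaining from the first: starting from the r=7.5 sphere (103.88 mm²), the cone at (15, 3.5) misses the remaining region (no effect) — area = 103.88 mm²; the cylinder at (13.5, 10.5) is not intersected at this z (z outside [2.5, 11]); After the difference (first − rest): none of the subtracted shapes is present at this height, so that combined region is unchanged — area = 103.88 mm². So its area = 103.88 mm². Layer 31 is larger (144.38 vs 103.88 mm²).

layer 31 (z = 4.65 mm)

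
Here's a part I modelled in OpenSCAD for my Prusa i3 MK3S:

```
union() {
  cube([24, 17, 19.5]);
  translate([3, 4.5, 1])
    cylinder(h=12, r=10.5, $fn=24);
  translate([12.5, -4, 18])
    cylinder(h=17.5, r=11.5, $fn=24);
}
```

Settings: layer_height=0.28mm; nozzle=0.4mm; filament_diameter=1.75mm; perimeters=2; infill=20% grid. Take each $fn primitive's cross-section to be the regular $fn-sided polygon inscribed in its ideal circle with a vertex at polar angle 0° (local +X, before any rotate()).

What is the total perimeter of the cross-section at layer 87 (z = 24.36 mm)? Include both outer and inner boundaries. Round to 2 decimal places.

72.05 mm

At z = 24.36 mm: the cube is not intersected at this z (z outside [0, 19.5]); the cylinder at (3, 4.5) is not intersected at this z (z outside [1, 13]); the r=11.5 cylinder at (12.5, -4) contributes a regular 24-gon of circumradius 11.5 (perimeter = 2·24·11.500·sin(180°/24) = 72.05 mm); Merging all regions: only the r=11.5 cylinder at (12.5, -4) is present, so the union is just that shape — boundary = 72.05 mm. Overall, the cross-section is a single solid region. Total boundary length (outer) = 72.05 mm.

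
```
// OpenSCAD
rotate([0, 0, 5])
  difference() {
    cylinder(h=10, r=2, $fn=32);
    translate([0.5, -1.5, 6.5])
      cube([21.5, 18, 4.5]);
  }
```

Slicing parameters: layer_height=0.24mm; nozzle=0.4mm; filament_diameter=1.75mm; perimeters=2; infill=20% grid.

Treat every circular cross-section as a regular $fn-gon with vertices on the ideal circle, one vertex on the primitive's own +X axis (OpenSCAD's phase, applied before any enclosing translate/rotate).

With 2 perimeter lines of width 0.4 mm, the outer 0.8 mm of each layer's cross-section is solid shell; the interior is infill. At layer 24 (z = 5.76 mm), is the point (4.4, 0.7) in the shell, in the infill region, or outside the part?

At z = 5.76 mm: the cylinder: section is a regular 32-gon, circumradius r=2; the cube at (0.5, -1.5) does not reach this height (z outside [6.5, 11]); After the difference (first − rest): none of the subtracted shapes is present at this height, so the r=2 cylinder is unchanged — 1 connected region; (rotated 5° about Z; rotation is an isometry so areas/perimeters/island counts are preserved). Overall, the cross-section is a single solid region. Undo the 5° rotation: the query point maps to (4.444, 0.314) in the un-rotated model frame. The nearest boundary edge runs (2.00, 0.00)→(1.96, 0.39); distance from the point to it = 2.46 mm. The point is not inside any of the regions above, so it lies outside the cross-section (2.46 mm from the nearest boundary).

outside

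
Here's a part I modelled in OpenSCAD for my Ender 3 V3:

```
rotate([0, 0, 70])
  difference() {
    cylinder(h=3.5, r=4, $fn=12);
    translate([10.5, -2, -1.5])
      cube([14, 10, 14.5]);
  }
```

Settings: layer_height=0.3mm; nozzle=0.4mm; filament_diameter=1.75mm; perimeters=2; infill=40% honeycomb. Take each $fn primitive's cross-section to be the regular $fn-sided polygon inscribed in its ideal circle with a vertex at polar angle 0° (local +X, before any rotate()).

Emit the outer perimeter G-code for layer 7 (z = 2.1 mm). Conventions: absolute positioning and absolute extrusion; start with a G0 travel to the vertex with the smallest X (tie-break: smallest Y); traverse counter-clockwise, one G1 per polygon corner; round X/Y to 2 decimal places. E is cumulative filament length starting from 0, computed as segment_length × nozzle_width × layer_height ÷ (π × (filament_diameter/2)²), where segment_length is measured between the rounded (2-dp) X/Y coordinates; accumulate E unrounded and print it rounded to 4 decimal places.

At z = 2.1 mm: the r=4 cylinder contributes a regular 12-gon of circumradius 4; the cube at (10.5, -2) (footprint 14×10) is included at this height; Taking the first minus the rest: starting from the r=4 cylinder, the 14×10 cube at (10.5, -2) misses the remaining region (no effect) — 1 connected region; (rotated 70° about Z; rotation is an isometry so areas/perimeters/island counts are preserved). The outline is a single polygon with 12 vertices. Extrusion per mm of travel: 0.4 × 0.3 / (π × 0.875²) = 0.049890. Accumulating E over each segment gives final E = 1.2394.

G0 X-3.94 Y-0.69 Z2.10
G1 X-3.06 Y-2.57 E0.1036
G1 X-1.37 Y-3.76 E0.2067
G1 X0.69 Y-3.94 E0.3098
G1 X2.57 Y-3.06 E0.4134
G1 X3.76 Y-1.37 E0.5165
G1 X3.94 Y0.69 E0.6197
G1 X3.06 Y2.57 E0.7233
G1 X1.37 Y3.76 E0.8264
G1 X-0.69 Y3.94 E0.9295
G1 X-2.57 Y3.06 E1.0331
G1 X-3.76 Y1.37 E1.1362
G1 X-3.94 Y-0.69 E1.2394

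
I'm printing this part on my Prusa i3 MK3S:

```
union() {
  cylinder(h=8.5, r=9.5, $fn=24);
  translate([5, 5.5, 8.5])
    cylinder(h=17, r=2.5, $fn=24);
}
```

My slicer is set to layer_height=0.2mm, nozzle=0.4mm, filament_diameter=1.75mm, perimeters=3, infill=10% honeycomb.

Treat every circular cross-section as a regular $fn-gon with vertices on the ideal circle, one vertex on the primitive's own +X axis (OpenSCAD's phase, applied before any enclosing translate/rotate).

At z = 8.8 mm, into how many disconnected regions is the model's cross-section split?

1

At z = 8.8 mm: the cylinder does not reach this height (z outside [0, 8.5]); the cylinder at (5, 5.5): section is a regular 24-gon, circumradius r=2.5; Taking the union: only the r=2.5 cylinder at (5, 5.5) is present, so the union is just that shape — 1 connected region. The result has 1 disconnected region.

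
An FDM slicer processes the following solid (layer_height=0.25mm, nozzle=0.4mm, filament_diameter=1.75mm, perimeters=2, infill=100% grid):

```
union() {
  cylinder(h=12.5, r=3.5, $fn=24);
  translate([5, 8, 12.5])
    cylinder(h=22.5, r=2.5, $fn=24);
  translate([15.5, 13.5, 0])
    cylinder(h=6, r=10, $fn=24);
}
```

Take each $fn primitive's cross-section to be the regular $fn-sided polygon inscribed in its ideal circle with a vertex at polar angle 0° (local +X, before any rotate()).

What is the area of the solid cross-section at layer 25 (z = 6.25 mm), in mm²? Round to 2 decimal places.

At z = 6.25 mm: the r=3.5 cylinder contributes a regular 24-gon of circumradius 3.5 (area = (24/2)·3.500²·sin(360°/24) = 38.05 mm²); the cylinder at (5, 8) is absent (z outside [12.5, 35]); the cylinder at (15.5, 13.5) does not reach this height (z outside [0, 6]); Merging all regions: only the r=3.5 cylinder is present, so the union is just that shape — area = 38.05 mm². Overall, the cross-section is a single solid region. Net area = 38.05 mm².

38.05 mm²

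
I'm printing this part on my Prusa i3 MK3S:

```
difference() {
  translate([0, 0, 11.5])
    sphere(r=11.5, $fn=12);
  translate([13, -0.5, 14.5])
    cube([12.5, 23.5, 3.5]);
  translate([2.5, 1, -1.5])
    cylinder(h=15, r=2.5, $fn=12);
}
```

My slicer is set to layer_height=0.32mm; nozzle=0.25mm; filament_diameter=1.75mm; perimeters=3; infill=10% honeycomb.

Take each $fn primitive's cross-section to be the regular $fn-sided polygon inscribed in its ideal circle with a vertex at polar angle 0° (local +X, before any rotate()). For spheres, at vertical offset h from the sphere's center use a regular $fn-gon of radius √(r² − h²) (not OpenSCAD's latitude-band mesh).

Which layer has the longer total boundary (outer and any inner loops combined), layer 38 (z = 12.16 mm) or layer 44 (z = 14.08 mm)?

Layer 38 (z = 12.16): the r=11.5 sphere contributes a regular 12-gon of circumradius √(11.5²−0.66²) = 11.481 (perimeter = 2·12·11.481·sin(180°/12) = 71.32 mm); the cube at (13, -0.5) is not intersected at this z (z outside [14.5, 18]); the r=2.5 cylinder at (2.5, 1) gives a regular 12-gon of circumradius 2.5 (constant along its height) (perimeter = 2·12·2.500·sin(180°/12) = 15.53 mm); Subtracting the remaining from the first: starting from the r=11.5 sphere, the r=2.5 cylinder at (2.5, 1) lies wholly inside it (removes its full 18.75 mm² and its 15.53 mm outline becomes a hole wall) — boundary (outer + 1 inner loop) = 86.85 mm. So its perimeter = 86.85 mm. Layer 44 (z = 14.08): the sphere: section is a regular 12-gon, circumradius = √(r²−h²) = √(11.5²−2.58²) = 11.207 (perimeter = 2·12·11.207·sin(180°/12) = 69.61 mm); the cube at (13, -0.5) is absent (z outside [14.5, 18]); the cylinder at (2.5, 1) is absent (z outside [-1.5, 13.5]); Subtracting the remaining from the first: none of the subtracted shapes is present at this height, so the r=11.5 sphere is unchanged — boundary = 69.61 mm. So its perimeter = 69.61 mm. Layer 38 is larger (86.85 vs 69.61 mm).

layer 38 (z = 12.16 mm)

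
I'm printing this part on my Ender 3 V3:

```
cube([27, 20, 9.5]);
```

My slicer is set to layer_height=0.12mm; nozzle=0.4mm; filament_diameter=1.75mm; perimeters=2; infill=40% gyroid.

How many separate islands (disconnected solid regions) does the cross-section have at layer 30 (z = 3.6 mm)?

At z = 3.6 mm: the 27×20 cube contributes its full rectangle. Overall, the cross-section is a single solid region. Island count = 1.

1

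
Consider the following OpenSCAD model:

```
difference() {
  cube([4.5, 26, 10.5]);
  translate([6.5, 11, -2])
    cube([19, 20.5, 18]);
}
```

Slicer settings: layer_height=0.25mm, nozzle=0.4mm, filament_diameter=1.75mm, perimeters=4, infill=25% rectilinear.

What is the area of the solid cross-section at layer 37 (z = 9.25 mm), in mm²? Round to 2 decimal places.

At z = 9.25 mm: the cube is present — its section is the full 4.5×26 rectangle (area 117.00 mm²); the cube at (6.5, 11) (footprint 19×20.5) is included at this height (area 389.50 mm²); After the difference (first − rest): starting from the 4.5×26 cube (117.00 mm²), the 19×20.5 cube at (6.5, 11) misses the remaining region (no effect) — area = 117.00 mm². Overall, the cross-section is a single solid region. Net area = 117.00 mm².

117.00 mm²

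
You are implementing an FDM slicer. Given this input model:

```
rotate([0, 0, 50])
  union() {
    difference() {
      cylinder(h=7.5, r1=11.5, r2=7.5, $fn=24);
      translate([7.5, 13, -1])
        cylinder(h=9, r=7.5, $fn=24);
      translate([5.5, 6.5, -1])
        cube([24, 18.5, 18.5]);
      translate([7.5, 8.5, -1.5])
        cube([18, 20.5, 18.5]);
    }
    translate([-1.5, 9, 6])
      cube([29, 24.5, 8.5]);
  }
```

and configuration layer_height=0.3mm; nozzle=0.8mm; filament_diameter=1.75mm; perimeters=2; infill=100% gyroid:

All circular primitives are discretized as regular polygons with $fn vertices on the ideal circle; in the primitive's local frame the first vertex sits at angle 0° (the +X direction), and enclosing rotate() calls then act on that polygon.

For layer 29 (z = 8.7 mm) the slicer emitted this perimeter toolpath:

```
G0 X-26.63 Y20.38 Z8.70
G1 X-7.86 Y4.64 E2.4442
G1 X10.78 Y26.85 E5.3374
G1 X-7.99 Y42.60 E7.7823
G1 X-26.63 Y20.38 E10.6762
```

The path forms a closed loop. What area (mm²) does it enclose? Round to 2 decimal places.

Apply the shoelace formula to the sequence of (X, Y) vertices; enclosed area = 710.46 mm².

710.46 mm²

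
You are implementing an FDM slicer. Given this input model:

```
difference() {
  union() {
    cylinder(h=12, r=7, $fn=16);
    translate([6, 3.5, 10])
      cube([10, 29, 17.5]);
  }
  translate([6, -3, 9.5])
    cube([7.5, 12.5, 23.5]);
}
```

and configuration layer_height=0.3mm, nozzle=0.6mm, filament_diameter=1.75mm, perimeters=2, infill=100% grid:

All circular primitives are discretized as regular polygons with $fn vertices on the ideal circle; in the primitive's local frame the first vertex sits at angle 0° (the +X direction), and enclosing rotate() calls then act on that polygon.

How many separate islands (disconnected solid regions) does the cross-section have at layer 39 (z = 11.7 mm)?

At z = 11.7 mm: the r=7 cylinder gives a regular 16-gon of circumradius 7 (constant along its height); the 10×29 cube at (6, 3.5) contributes its full rectangle; Taking the union: the 2 present regions are separate (no shared area or edge), so areas and boundary lengths simply add and each stays a separate island — 2 connected regions; the cube at (6, -3) (footprint 7.5×12.5) is included at this height; Subtracting the remaining from the first: starting from the result so far, the 7.5×12.5 cube at (6, -3) partially overlaps it — only the 49.21 mm² overlap (of its 93.75 mm²) is removed, clipping the outline — 2 connected regions. Overall, the cross-section has 2 separate islands. Island count = 2.

2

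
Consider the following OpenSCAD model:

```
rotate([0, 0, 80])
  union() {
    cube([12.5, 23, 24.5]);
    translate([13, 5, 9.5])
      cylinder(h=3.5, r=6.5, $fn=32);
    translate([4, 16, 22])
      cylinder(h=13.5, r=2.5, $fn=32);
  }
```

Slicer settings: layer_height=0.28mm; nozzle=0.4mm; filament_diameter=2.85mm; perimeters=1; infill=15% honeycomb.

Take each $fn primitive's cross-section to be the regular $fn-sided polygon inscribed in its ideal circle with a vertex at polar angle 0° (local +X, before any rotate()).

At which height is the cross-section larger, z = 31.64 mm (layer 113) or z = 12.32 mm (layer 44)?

layer 44 (z = 12.32 mm)

Layer 113 (z = 31.64): the cube is absent (z outside [0, 24.5]); the cylinder at (13, 5) does not reach this height (z outside [9.5, 13]); the r=2.5 cylinder at (4, 16) gives a regular 32-gon of circumradius 2.5 (constant along its height) (area = (32/2)·2.500²·sin(360°/32) = 19.51 mm²); Taking the union: only the r=2.5 cylinder at (4, 16) is present, so the union is just that shape — area = 19.51 mm²; (whole slice rotated 80° about Z — lengths, areas and connectivity unchanged). So its area = 19.51 mm². Layer 44 (z = 12.32): the cube is present — its section is the full 12.5×23 rectangle (area 287.50 mm²); the r=6.5 cylinder at (13, 5) contributes a regular 32-gon of circumradius 6.5 (area = (32/2)·6.500²·sin(360°/32) = 131.88 mm²); the cylinder at (4, 16) is not intersected at this z (z outside [22, 35.5]); Combining (union): the regions partially overlap — summed areas 419.38 mm² minus the doubly-counted overlap 56.04 mm² gives 363.34 mm² — area = 363.34 mm²; (rotated 80° about Z; rotation is an isometry so areas/perimeters/island counts are preserved). So its area = 363.34 mm². Layer 44 is larger (363.34 vs 19.51 mm²).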